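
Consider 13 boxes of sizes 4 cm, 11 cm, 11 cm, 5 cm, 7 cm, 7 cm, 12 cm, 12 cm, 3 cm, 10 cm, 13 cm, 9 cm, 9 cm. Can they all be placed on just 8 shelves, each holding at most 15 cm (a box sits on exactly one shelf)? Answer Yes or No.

No

Total = 113 cm; ⌈113/15⌉ = 8.
The bound of 8 does not rule out 8, but exhaustive search shows no assignment into 8 shelves of capacity 15 cm exists — the minimum is 9.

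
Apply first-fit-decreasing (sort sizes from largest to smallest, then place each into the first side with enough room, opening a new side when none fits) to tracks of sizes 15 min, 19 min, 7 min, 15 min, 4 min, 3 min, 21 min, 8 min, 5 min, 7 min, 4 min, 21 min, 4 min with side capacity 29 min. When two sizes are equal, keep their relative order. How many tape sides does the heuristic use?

5

Sorted descending: 21, 21, 19, 15, 15, 8, 7, 7, 5, 4, 4, 4, 3.
  21 → side 1 (new)  [load 21/29]
  21 → side 2 (new)  [load 21/29]
  19 → side 3 (new)  [load 19/29]
  15 → side 4 (new)  [load 15/29]
  15 → side 5 (new)  [load 15/29]
  8 → side 1  [load 29/29]
  7 → side 2  [load 28/29]
  7 → side 3  [load 26/29]
  5 → side 4  [load 20/29]
  4 → side 4  [load 24/29]
  4 → side 4  [load 28/29]
  4 → side 5  [load 19/29]
  3 → side 3  [load 29/29]
5 tape sides opened.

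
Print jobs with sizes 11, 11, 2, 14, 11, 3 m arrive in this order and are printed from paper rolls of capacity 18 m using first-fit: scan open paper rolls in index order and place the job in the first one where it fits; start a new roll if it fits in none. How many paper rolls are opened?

4

  11 → roll 1 (new)  [load 11/18]
  11 → roll 2 (new)  [load 11/18]
  2 → roll 1  [load 13/18]
  14 → roll 3 (new)  [load 14/18]
  11 → roll 4 (new)  [load 11/18]
  3 → roll 1  [load 16/18]
4 paper rolls opened.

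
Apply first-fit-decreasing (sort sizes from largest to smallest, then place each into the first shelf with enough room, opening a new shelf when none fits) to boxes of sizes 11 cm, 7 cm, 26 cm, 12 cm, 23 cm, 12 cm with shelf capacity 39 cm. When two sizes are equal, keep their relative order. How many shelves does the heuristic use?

Sorted descending: 26, 23, 12, 12, 11, 7.
  26 → shelf 1 (new)  [load 26/39]
  23 → shelf 2 (new)  [load 23/39]
  12 → shelf 1  [load 38/39]
  12 → shelf 2  [load 35/39]
  11 → shelf 3 (new)  [load 11/39]
  7 → shelf 3  [load 18/39]
3 shelves opened.

3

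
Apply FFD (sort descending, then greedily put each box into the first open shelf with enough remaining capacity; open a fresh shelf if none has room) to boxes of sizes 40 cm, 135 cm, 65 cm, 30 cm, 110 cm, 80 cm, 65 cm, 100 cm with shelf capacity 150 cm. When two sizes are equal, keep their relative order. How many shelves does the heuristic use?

Sorted descending: 135, 110, 100, 80, 65, 65, 40, 30.
  135 → shelf 1 (new)  [load 135/150]
  110 → shelf 2 (new)  [load 110/150]
  100 → shelf 3 (new)  [load 100/150]
  80 → shelf 4 (new)  [load 80/150]
  65 → shelf 4  [load 145/150]
  65 → shelf 5 (new)  [load 65/150]
  40 → shelf 2  [load 150/150]
  30 → shelf 3  [load 130/150]
5 shelves opened.

5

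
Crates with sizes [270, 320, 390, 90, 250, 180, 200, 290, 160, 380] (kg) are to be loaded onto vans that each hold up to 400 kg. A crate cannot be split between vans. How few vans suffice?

8

Total = 390 + 380 + 320 + 290 + 270 + 250 + 200 + 180 + 160 + 90 = 2530 kg.
Lower bound: ⌈2530/400⌉ = 7 vans.
A packing using 8 vans:
  van 1: 390 = 390
  van 2: 380 = 380
  van 3: 320 = 320
  van 4: 290 + 90 = 380
  van 5: 270 = 270
  van 6: 250 = 250
  van 7: 200 + 180 = 380
  van 8: 160 = 160
No arrangement into 7 vans stays within capacity, so 8 is optimal.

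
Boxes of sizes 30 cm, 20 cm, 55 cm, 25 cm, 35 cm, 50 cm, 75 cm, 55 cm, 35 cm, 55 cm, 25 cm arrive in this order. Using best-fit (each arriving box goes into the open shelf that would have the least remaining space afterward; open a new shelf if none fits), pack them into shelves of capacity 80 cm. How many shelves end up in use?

7

  30 → shelf 1 (new)  [load 30/80]
  20 → shelf 1  [load 50/80]
  55 → shelf 2 (new)  [load 55/80]
  25 → shelf 2  [load 80/80]
  35 → shelf 3 (new)  [load 35/80]
  50 → shelf 4 (new)  [load 50/80]
  75 → shelf 5 (new)  [load 75/80]
  55 → shelf 6 (new)  [load 55/80]
  35 → shelf 3  [load 70/80]
  55 → shelf 7 (new)  [load 55/80]
  25 → shelf 6  [load 80/80]
7 shelves opened.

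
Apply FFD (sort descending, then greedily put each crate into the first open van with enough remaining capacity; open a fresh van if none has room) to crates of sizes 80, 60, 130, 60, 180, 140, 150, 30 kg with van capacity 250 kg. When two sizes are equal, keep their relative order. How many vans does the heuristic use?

4

Sorted descending: 180, 150, 140, 130, 80, 60, 60, 30.
  180 → van 1 (new)  [load 180/250]
  150 → van 2 (new)  [load 150/250]
  140 → van 3 (new)  [load 140/250]
  130 → van 4 (new)  [load 130/250]
  80 → van 2  [load 230/250]
  60 → van 1  [load 240/250]
  60 → van 3  [load 200/250]
  30 → van 3  [load 230/250]
4 vans opened.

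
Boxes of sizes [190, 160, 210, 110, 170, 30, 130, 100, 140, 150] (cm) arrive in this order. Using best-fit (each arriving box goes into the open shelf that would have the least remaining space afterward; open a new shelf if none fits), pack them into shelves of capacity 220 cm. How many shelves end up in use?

8

  190 → shelf 1 (new)  [load 190/220]
  160 → shelf 2 (new)  [load 160/220]
  210 → shelf 3 (new)  [load 210/220]
  110 → shelf 4 (new)  [load 110/220]
  170 → shelf 5 (new)  [load 170/220]
  30 → shelf 1  [load 220/220]
  130 → shelf 6 (new)  [load 130/220]
  100 → shelf 4  [load 210/220]
  140 → shelf 7 (new)  [load 140/220]
  150 → shelf 8 (new)  [load 150/220]
8 shelves opened.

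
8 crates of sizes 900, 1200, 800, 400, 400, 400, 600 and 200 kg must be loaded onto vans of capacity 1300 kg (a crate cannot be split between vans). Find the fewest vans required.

Total = 1200 + 900 + 800 + 600 + 400 + 400 + 400 + 200 = 4900 kg.
Lower bound: ⌈4900/1300⌉ = 4 vans.
A packing using 4 vans:
  van 1: 1200 = 1200
  van 2: 900 + 400 = 1300
  van 3: 800 + 400 = 1200
  van 4: 600 + 400 + 200 = 1200
This matches the lower bound, so 4 is optimal.

4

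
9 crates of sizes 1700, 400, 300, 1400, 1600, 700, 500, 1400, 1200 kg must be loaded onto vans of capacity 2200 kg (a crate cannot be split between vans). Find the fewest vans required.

Total = 1700 + 1600 + 1400 + 1400 + 1200 + 700 + 500 + 400 + 300 = 9200 kg.
Lower bound: ⌈9200/2200⌉ = 5 vans.
A packing using 5 vans:
  van 1: 1700 + 500 = 2200
  van 2: 1600 + 400 = 2000
  van 3: 1400 + 700 = 2100
  van 4: 1400 + 300 = 1700
  van 5: 1200 = 1200
This matches the lower bound, so 5 is optimal.

5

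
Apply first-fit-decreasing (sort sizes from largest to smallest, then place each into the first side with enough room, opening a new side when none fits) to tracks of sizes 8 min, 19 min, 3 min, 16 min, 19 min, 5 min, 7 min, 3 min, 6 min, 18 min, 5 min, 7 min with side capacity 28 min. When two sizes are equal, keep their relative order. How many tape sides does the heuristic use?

Sorted descending: 19, 19, 18, 16, 8, 7, 7, 6, 5, 5, 3, 3.
  19 → side 1 (new)  [load 19/28]
  19 → side 2 (new)  [load 19/28]
  18 → side 3 (new)  [load 18/28]
  16 → side 4 (new)  [load 16/28]
  8 → side 1  [load 27/28]
  7 → side 2  [load 26/28]
  7 → side 3  [load 25/28]
  6 → side 4  [load 22/28]
  5 → side 4  [load 27/28]
  5 → side 5 (new)  [load 5/28]
  3 → side 3  [load 28/28]
  3 → side 5  [load 8/28]
5 tape sides opened.

5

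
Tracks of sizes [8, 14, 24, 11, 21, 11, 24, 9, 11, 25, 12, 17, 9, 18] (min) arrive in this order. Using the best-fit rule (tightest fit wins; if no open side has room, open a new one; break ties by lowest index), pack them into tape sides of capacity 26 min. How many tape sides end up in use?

  8 → side 1 (new)  [load 8/26]
  14 → side 1  [load 22/26]
  24 → side 2 (new)  [load 24/26]
  11 → side 3 (new)  [load 11/26]
  21 → side 4 (new)  [load 21/26]
  11 → side 3  [load 22/26]
  24 → side 5 (new)  [load 24/26]
  9 → side 6 (new)  [load 9/26]
  11 → side 6  [load 20/26]
  25 → side 7 (new)  [load 25/26]
  12 → side 8 (new)  [load 12/26]
  17 → side 9 (new)  [load 17/26]
  9 → side 9  [load 26/26]
  18 → side 10 (new)  [load 18/26]
10 tape sides opened.

10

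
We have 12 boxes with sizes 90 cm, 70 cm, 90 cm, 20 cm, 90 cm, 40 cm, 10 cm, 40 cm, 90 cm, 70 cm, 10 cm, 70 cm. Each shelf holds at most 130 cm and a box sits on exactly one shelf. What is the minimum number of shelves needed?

7

Total = 90 + 90 + 90 + 90 + 70 + 70 + 70 + 40 + 40 + 20 + 10 + 10 = 690 cm.
Lower bound: ⌈690/130⌉ = 6 shelves.
Also, 7 boxes each exceed 65 cm, and no two of those can share a shelf, so at least 7 shelves are needed.
A packing using 7 shelves:
  shelf 1: 90 + 40 = 130
  shelf 2: 90 + 40 = 130
  shelf 3: 90 + 20 + 10 + 10 = 130
  shelf 4: 90 = 90
  shelf 5: 70 = 70
  shelf 6: 70 = 70
  shelf 7: 70 = 70
This matches the lower bound, so 7 is optimal.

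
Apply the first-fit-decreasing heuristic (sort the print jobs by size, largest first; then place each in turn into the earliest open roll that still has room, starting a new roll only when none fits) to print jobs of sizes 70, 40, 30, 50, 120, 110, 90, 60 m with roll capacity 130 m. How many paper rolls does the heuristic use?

Sorted descending: 120, 110, 90, 70, 60, 50, 40, 30.
  120 → roll 1 (new)  [load 120/130]
  110 → roll 2 (new)  [load 110/130]
  90 → roll 3 (new)  [load 90/130]
  70 → roll 4 (new)  [load 70/130]
  60 → roll 4  [load 130/130]
  50 → roll 5 (new)  [load 50/130]
  40 → roll 3  [load 130/130]
  30 → roll 5  [load 80/130]
5 paper rolls opened.

5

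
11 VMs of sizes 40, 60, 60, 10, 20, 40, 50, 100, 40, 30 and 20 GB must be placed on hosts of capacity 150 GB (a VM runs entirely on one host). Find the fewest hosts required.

4

Total = 100 + 60 + 60 + 50 + 40 + 40 + 40 + 30 + 20 + 20 + 10 = 470 GB.
Lower bound: ⌈470/150⌉ = 4 hosts.
A packing using 4 hosts:
  host 1: 100 + 50 = 150
  host 2: 60 + 60 + 30 = 150
  host 3: 40 + 40 + 40 + 20 + 10 = 150
  host 4: 20 = 20
This matches the lower bound, so 4 is optimal.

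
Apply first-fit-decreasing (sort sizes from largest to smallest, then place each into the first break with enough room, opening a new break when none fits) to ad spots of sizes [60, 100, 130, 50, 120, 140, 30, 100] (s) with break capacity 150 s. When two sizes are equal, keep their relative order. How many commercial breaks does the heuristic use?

Sorted descending: 140, 130, 120, 100, 100, 60, 50, 30.
  140 → break 1 (new)  [load 140/150]
  130 → break 2 (new)  [load 130/150]
  120 → break 3 (new)  [load 120/150]
  100 → break 4 (new)  [load 100/150]
  100 → break 5 (new)  [load 100/150]
  60 → break 6 (new)  [load 60/150]
  50 → break 4  [load 150/150]
  30 → break 3  [load 150/150]
6 commercial breaks opened.

6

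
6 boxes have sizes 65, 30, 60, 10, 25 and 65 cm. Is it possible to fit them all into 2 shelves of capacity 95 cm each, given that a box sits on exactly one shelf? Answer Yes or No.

No

Total = 255 cm; ⌈255/95⌉ = 3.
At least 3 shelves are required, but only 2 are allowed.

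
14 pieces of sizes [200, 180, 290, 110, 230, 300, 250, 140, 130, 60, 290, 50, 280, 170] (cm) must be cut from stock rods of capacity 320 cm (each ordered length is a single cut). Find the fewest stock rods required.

9

Total = 300 + 290 + 290 + 280 + 250 + 230 + 200 + 180 + 170 + 140 + 130 + 110 + 60 + 50 = 2680 cm.
Lower bound: ⌈2680/320⌉ = 9 stock rods.
A packing using 9 stock rods:
  stock rod 1: 300 = 300
  stock rod 2: 290 = 290
  stock rod 3: 290 = 290
  stock rod 4: 280 = 280
  stock rod 5: 250 + 60 = 310
  stock rod 6: 230 + 50 = 280
  stock rod 7: 200 + 110 = 310
  stock rod 8: 180 + 140 = 320
  stock rod 9: 170 + 130 = 300
This matches the lower bound, so 9 is optimal.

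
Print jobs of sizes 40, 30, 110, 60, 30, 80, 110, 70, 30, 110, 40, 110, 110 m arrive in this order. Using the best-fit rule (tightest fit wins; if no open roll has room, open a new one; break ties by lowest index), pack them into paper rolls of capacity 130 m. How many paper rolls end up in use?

  40 → roll 1 (new)  [load 40/130]
  30 → roll 1  [load 70/130]
  110 → roll 2 (new)  [load 110/130]
  60 → roll 1  [load 130/130]
  30 → roll 3 (new)  [load 30/130]
  80 → roll 3  [load 110/130]
  110 → roll 4 (new)  [load 110/130]
  70 → roll 5 (new)  [load 70/130]
  30 → roll 5  [load 100/130]
  110 → roll 6 (new)  [load 110/130]
  40 → roll 7 (new)  [load 40/130]
  110 → roll 8 (new)  [load 110/130]
  110 → roll 9 (new)  [load 110/130]
9 paper rolls opened.

9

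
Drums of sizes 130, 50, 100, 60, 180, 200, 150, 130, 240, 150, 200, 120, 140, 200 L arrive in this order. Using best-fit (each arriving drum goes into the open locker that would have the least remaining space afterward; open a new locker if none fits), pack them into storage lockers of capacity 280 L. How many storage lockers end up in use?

9

  130 → locker 1 (new)  [load 130/280]
  50 → locker 1  [load 180/280]
  100 → locker 1  [load 280/280]
  60 → locker 2 (new)  [load 60/280]
  180 → locker 2  [load 240/280]
  200 → locker 3 (new)  [load 200/280]
  150 → locker 4 (new)  [load 150/280]
  130 → locker 4  [load 280/280]
  240 → locker 5 (new)  [load 240/280]
  150 → locker 6 (new)  [load 150/280]
  200 → locker 7 (new)  [load 200/280]
  120 → locker 6  [load 270/280]
  140 → locker 8 (new)  [load 140/280]
  200 → locker 9 (new)  [load 200/280]
9 storage lockers opened.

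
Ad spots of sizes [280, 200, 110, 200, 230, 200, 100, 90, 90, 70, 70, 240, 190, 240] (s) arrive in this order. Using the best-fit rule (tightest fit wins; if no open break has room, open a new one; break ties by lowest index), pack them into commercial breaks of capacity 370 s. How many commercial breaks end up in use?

8

  280 → break 1 (new)  [load 280/370]
  200 → break 2 (new)  [load 200/370]
  110 → break 2  [load 310/370]
  200 → break 3 (new)  [load 200/370]
  230 → break 4 (new)  [load 230/370]
  200 → break 5 (new)  [load 200/370]
  100 → break 4  [load 330/370]
  90 → break 1  [load 370/370]
  90 → break 3  [load 290/370]
  70 → break 3  [load 360/370]
  70 → break 5  [load 270/370]
  240 → break 6 (new)  [load 240/370]
  190 → break 7 (new)  [load 190/370]
  240 → break 8 (new)  [load 240/370]
8 commercial breaks opened.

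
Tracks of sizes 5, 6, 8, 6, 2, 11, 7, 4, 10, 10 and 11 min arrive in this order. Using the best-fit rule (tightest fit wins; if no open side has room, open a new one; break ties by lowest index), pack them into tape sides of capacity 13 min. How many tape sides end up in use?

  5 → side 1 (new)  [load 5/13]
  6 → side 1  [load 11/13]
  8 → side 2 (new)  [load 8/13]
  6 → side 3 (new)  [load 6/13]
  2 → side 1  [load 13/13]
  11 → side 4 (new)  [load 11/13]
  7 → side 3  [load 13/13]
  4 → side 2  [load 12/13]
  10 → side 5 (new)  [load 10/13]
  10 → side 6 (new)  [load 10/13]
  11 → side 7 (new)  [load 11/13]
7 tape sides opened.

7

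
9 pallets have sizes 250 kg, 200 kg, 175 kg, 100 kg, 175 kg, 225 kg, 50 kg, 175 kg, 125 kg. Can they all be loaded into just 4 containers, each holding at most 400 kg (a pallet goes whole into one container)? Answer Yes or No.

Yes

A valid assignment using 4 containers:
  container 1: 250 + 125 = 375
  container 2: 225 + 175 = 400
  container 3: 200 + 175 = 375
  container 4: 175 + 100 + 50 = 325
Every load is within 400 kg, so 4 containers suffice.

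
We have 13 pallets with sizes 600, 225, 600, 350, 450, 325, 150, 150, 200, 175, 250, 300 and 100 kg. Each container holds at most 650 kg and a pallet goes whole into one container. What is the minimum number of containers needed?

Total = 600 + 600 + 450 + 350 + 325 + 300 + 250 + 225 + 200 + 175 + 150 + 150 + 100 = 3875 kg.
Lower bound: ⌈3875/650⌉ = 6 containers.
A packing using 7 containers:
  container 1: 600 = 600
  container 2: 600 = 600
  container 3: 450 + 200 = 650
  container 4: 350 + 300 = 650
  container 5: 325 + 250 = 575
  container 6: 225 + 175 + 150 + 100 = 650
  container 7: 150 = 150
No arrangement into 6 containers stays within capacity, so 7 is optimal.

7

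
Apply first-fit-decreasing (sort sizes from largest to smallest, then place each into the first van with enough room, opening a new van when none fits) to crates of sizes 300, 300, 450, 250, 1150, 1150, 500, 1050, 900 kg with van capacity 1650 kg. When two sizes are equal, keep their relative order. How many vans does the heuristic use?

Sorted descending: 1150, 1150, 1050, 900, 500, 450, 300, 300, 250.
  1150 → van 1 (new)  [load 1150/1650]
  1150 → van 2 (new)  [load 1150/1650]
  1050 → van 3 (new)  [load 1050/1650]
  900 → van 4 (new)  [load 900/1650]
  500 → van 1  [load 1650/1650]
  450 → van 2  [load 1600/1650]
  300 → van 3  [load 1350/1650]
  300 → van 3  [load 1650/1650]
  250 → van 4  [load 1150/1650]
4 vans opened.

4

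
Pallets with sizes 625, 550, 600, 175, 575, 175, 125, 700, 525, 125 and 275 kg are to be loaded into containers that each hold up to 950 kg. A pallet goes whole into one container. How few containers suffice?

6

Total = 700 + 625 + 600 + 575 + 550 + 525 + 275 + 175 + 175 + 125 + 125 = 4450 kg.
Lower bound: ⌈4450/950⌉ = 5 containers.
Also, 6 pallets each exceed 475 kg, and no two of those can share a container, so at least 6 containers are needed.
A packing using 6 containers:
  container 1: 700 + 175 = 875
  container 2: 625 + 275 = 900
  container 3: 600 + 175 + 125 = 900
  container 4: 575 + 125 = 700
  container 5: 550 = 550
  container 6: 525 = 525
This matches the lower bound, so 6 is optimal.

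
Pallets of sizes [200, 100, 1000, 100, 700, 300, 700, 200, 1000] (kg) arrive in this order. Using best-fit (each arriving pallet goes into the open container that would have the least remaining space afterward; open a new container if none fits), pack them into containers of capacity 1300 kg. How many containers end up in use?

  200 → container 1 (new)  [load 200/1300]
  100 → container 1  [load 300/1300]
  1000 → container 1  [load 1300/1300]
  100 → container 2 (new)  [load 100/1300]
  700 → container 2  [load 800/1300]
  300 → container 2  [load 1100/1300]
  700 → container 3 (new)  [load 700/1300]
  200 → container 2  [load 1300/1300]
  1000 → container 4 (new)  [load 1000/1300]
4 containers opened.

4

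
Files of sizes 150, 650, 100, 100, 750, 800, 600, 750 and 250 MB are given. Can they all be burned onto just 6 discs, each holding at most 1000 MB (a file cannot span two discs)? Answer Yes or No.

Yes

A valid assignment using 5 discs:
  disc 1: 800 + 150 = 950
  disc 2: 750 + 250 = 1000
  disc 3: 750 + 100 + 100 = 950
  disc 4: 650 = 650
  disc 5: 600 = 600
That uses only 5 ≤ 6, so 6 discs are enough.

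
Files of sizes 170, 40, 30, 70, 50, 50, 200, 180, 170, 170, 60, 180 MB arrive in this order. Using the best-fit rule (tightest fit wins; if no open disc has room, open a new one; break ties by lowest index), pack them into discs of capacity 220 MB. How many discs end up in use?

  170 → disc 1 (new)  [load 170/220]
  40 → disc 1  [load 210/220]
  30 → disc 2 (new)  [load 30/220]
  70 → disc 2  [load 100/220]
  50 → disc 2  [load 150/220]
  50 → disc 2  [load 200/220]
  200 → disc 3 (new)  [load 200/220]
  180 → disc 4 (new)  [load 180/220]
  170 → disc 5 (new)  [load 170/220]
  170 → disc 6 (new)  [load 170/220]
  60 → disc 7 (new)  [load 60/220]
  180 → disc 8 (new)  [load 180/220]
8 discs opened.

8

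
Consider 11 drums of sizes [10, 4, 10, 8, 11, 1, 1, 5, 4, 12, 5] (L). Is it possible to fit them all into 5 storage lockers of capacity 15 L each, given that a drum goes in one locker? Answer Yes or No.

A valid assignment using 5 storage lockers:
  locker 1: 12 + 1 + 1 = 14
  locker 2: 11 + 4 = 15
  locker 3: 10 + 5 = 15
  locker 4: 10 + 5 = 15
  locker 5: 8 + 4 = 12
Every load is within 15 L, so 5 storage lockers suffice.

Yes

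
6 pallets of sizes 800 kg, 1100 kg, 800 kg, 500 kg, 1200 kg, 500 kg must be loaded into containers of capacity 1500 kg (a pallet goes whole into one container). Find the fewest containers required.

Total = 1200 + 1100 + 800 + 800 + 500 + 500 = 4900 kg.
Lower bound: ⌈4900/1500⌉ = 4 containers.
A packing using 4 containers:
  container 1: 1200 = 1200
  container 2: 1100 = 1100
  container 3: 800 + 500 = 1300
  container 4: 800 + 500 = 1300
This matches the lower bound, so 4 is optimal.

4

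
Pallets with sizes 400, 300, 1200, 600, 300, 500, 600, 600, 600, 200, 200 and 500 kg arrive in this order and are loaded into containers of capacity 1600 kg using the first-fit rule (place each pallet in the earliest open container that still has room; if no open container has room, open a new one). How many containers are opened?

  400 → container 1 (new)  [load 400/1600]
  300 → container 1  [load 700/1600]
  1200 → container 2 (new)  [load 1200/1600]
  600 → container 1  [load 1300/1600]
  300 → container 1  [load 1600/1600]
  500 → container 3 (new)  [load 500/1600]
  600 → container 3  [load 1100/1600]
  600 → container 4 (new)  [load 600/1600]
  600 → container 4  [load 1200/1600]
  200 → container 2  [load 1400/1600]
  200 → container 2  [load 1600/1600]
  500 → container 3  [load 1600/1600]
4 containers opened.

4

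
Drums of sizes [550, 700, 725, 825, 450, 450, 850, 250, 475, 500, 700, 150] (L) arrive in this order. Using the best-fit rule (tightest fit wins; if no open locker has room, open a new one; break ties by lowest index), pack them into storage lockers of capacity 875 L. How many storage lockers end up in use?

  550 → locker 1 (new)  [load 550/875]
  700 → locker 2 (new)  [load 700/875]
  725 → locker 3 (new)  [load 725/875]
  825 → locker 4 (new)  [load 825/875]
  450 → locker 5 (new)  [load 450/875]
  450 → locker 6 (new)  [load 450/875]
  850 → locker 7 (new)  [load 850/875]
  250 → locker 1  [load 800/875]
  475 → locker 8 (new)  [load 475/875]
  500 → locker 9 (new)  [load 500/875]
  700 → locker 10 (new)  [load 700/875]
  150 → locker 3  [load 875/875]
10 storage lockers opened.

10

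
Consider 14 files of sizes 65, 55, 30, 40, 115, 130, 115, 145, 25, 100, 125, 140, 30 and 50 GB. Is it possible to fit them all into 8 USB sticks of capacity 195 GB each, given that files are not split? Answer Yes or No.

Yes

A valid assignment using 7 USB sticks:
  USB stick 1: 145 + 50 = 195
  USB stick 2: 140 + 55 = 195
  USB stick 3: 130 + 65 = 195
  USB stick 4: 125 + 40 + 30 = 195
  USB stick 5: 115 + 30 + 25 = 170
  USB stick 6: 115 = 115
  USB stick 7: 100 = 100
That uses only 7 ≤ 8, so 8 USB sticks are enough.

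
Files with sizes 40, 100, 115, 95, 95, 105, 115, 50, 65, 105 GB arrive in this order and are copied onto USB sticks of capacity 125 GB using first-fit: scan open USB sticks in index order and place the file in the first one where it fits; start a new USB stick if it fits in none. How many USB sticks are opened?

9

  40 → USB stick 1 (new)  [load 40/125]
  100 → USB stick 2 (new)  [load 100/125]
  115 → USB stick 3 (new)  [load 115/125]
  95 → USB stick 4 (new)  [load 95/125]
  95 → USB stick 5 (new)  [load 95/125]
  105 → USB stick 6 (new)  [load 105/125]
  115 → USB stick 7 (new)  [load 115/125]
  50 → USB stick 1  [load 90/125]
  65 → USB stick 8 (new)  [load 65/125]
  105 → USB stick 9 (new)  [load 105/125]
9 USB sticks opened.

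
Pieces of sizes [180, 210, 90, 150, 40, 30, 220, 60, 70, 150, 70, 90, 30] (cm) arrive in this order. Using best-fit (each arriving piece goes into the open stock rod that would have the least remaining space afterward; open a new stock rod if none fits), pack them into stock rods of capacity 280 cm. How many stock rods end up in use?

6

  180 → stock rod 1 (new)  [load 180/280]
  210 → stock rod 2 (new)  [load 210/280]
  90 → stock rod 1  [load 270/280]
  150 → stock rod 3 (new)  [load 150/280]
  40 → stock rod 2  [load 250/280]
  30 → stock rod 2  [load 280/280]
  220 → stock rod 4 (new)  [load 220/280]
  60 → stock rod 4  [load 280/280]
  70 → stock rod 3  [load 220/280]
  150 → stock rod 5 (new)  [load 150/280]
  70 → stock rod 5  [load 220/280]
  90 → stock rod 6 (new)  [load 90/280]
  30 → stock rod 3  [load 250/280]
6 stock rods opened.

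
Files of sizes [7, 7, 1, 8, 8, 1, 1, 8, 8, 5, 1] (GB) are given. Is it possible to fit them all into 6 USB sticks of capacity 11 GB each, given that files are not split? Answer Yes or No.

Total = 55 GB; ⌈55/11⌉ = 5.
6 files each exceed half the capacity and cannot share a USB stick, forcing at least 6 USB sticks.
The bound of 6 does not rule out 6, but exhaustive search shows no assignment into 6 USB sticks of capacity 11 GB exists — the minimum is 7.

No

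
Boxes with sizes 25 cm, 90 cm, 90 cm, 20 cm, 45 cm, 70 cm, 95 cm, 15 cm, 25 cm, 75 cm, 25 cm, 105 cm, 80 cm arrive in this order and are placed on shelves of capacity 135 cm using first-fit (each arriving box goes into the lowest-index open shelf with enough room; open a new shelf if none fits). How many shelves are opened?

  25 → shelf 1 (new)  [load 25/135]
  90 → shelf 1  [load 115/135]
  90 → shelf 2 (new)  [load 90/135]
  20 → shelf 1  [load 135/135]
  45 → shelf 2  [load 135/135]
  70 → shelf 3 (new)  [load 70/135]
  95 → shelf 4 (new)  [load 95/135]
  15 → shelf 3  [load 85/135]
  25 → shelf 3  [load 110/135]
  75 → shelf 5 (new)  [load 75/135]
  25 → shelf 3  [load 135/135]
  105 → shelf 6 (new)  [load 105/135]
  80 → shelf 7 (new)  [load 80/135]
7 shelves opened.

7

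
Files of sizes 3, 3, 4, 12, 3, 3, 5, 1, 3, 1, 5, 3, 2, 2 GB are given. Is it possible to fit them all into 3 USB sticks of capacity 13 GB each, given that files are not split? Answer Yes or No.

No

Total = 50 GB; ⌈50/13⌉ = 4.
At least 4 USB sticks are required, but only 3 are allowed.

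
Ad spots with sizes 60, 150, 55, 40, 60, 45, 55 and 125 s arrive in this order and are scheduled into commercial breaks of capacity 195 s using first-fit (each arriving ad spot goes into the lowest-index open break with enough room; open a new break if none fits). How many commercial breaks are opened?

  60 → break 1 (new)  [load 60/195]
  150 → break 2 (new)  [load 150/195]
  55 → break 1  [load 115/195]
  40 → break 1  [load 155/195]
  60 → break 3 (new)  [load 60/195]
  45 → break 2  [load 195/195]
  55 → break 3  [load 115/195]
  125 → break 4 (new)  [load 125/195]
4 commercial breaks opened.

4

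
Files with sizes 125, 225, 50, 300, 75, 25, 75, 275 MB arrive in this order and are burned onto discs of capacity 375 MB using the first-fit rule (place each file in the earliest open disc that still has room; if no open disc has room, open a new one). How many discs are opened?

4

  125 → disc 1 (new)  [load 125/375]
  225 → disc 1  [load 350/375]
  50 → disc 2 (new)  [load 50/375]
  300 → disc 2  [load 350/375]
  75 → disc 3 (new)  [load 75/375]
  25 → disc 1  [load 375/375]
  75 → disc 3  [load 150/375]
  275 → disc 4 (new)  [load 275/375]
4 discs opened.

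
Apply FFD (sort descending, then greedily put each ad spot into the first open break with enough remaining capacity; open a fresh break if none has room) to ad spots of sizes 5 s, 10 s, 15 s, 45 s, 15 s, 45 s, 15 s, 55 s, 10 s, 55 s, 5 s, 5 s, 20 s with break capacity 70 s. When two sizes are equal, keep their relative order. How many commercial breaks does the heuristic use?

Sorted descending: 55, 55, 45, 45, 20, 15, 15, 15, 10, 10, 5, 5, 5.
  55 → break 1 (new)  [load 55/70]
  55 → break 2 (new)  [load 55/70]
  45 → break 3 (new)  [load 45/70]
  45 → break 4 (new)  [load 45/70]
  20 → break 3  [load 65/70]
  15 → break 1  [load 70/70]
  15 → break 2  [load 70/70]
  15 → break 4  [load 60/70]
  10 → break 4  [load 70/70]
  10 → break 5 (new)  [load 10/70]
  5 → break 3  [load 70/70]
  5 → break 5  [load 15/70]
  5 → break 5  [load 20/70]
5 commercial breaks opened.

5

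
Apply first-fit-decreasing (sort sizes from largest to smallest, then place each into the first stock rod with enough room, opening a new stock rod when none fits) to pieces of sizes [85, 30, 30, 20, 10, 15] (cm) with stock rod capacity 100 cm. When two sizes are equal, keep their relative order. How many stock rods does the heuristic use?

2

Sorted descending: 85, 30, 30, 20, 15, 10.
  85 → stock rod 1 (new)  [load 85/100]
  30 → stock rod 2 (new)  [load 30/100]
  30 → stock rod 2  [load 60/100]
  20 → stock rod 2  [load 80/100]
  15 → stock rod 1  [load 100/100]
  10 → stock rod 2  [load 90/100]
2 stock rods opened.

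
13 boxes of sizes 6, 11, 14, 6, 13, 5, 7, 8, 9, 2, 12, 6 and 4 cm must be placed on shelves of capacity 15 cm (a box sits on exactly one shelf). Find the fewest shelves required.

Total = 14 + 13 + 12 + 11 + 9 + 8 + 7 + 6 + 6 + 6 + 5 + 4 + 2 = 103 cm.
Lower bound: ⌈103/15⌉ = 7 shelves.
A packing using 8 shelves:
  shelf 1: 14 = 14
  shelf 2: 13 + 2 = 15
  shelf 3: 12 = 12
  shelf 4: 11 + 4 = 15
  shelf 5: 9 + 6 = 15
  shelf 6: 8 + 7 = 15
  shelf 7: 6 + 6 = 12
  shelf 8: 5 = 5
No arrangement into 7 shelves stays within capacity, so 8 is optimal.

8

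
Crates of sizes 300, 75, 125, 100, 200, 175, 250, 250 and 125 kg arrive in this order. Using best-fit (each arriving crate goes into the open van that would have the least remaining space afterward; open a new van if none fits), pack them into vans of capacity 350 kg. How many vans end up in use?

6

  300 → van 1 (new)  [load 300/350]
  75 → van 2 (new)  [load 75/350]
  125 → van 2  [load 200/350]
  100 → van 2  [load 300/350]
  200 → van 3 (new)  [load 200/350]
  175 → van 4 (new)  [load 175/350]
  250 → van 5 (new)  [load 250/350]
  250 → van 6 (new)  [load 250/350]
  125 → van 3  [load 325/350]
6 vans opened.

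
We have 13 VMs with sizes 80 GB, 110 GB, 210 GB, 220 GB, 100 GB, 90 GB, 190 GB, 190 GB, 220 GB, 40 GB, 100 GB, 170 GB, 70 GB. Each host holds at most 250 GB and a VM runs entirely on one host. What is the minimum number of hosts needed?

9

Total = 220 + 220 + 210 + 190 + 190 + 170 + 110 + 100 + 100 + 90 + 80 + 70 + 40 = 1790 GB.
Lower bound: ⌈1790/250⌉ = 8 hosts.
A packing using 9 hosts:
  host 1: 220 = 220
  host 2: 220 = 220
  host 3: 210 + 40 = 250
  host 4: 190 = 190
  host 5: 190 = 190
  host 6: 170 + 80 = 250
  host 7: 110 + 100 = 210
  host 8: 100 + 90 = 190
  host 9: 70 = 70
No arrangement into 8 hosts stays within capacity, so 9 is optimal.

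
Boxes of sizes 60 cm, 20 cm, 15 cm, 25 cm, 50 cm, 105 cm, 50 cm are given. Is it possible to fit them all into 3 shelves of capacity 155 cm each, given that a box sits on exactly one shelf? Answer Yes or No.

A valid assignment using 3 shelves:
  shelf 1: 105 + 50 = 155
  shelf 2: 60 + 50 + 25 + 20 = 155
  shelf 3: 15 = 15
Every load is within 155 cm, so 3 shelves suffice.

Yes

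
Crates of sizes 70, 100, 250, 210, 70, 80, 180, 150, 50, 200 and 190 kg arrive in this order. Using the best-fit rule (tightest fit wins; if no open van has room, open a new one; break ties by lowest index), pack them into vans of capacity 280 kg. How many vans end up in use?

7

  70 → van 1 (new)  [load 70/280]
  100 → van 1  [load 170/280]
  250 → van 2 (new)  [load 250/280]
  210 → van 3 (new)  [load 210/280]
  70 → van 3  [load 280/280]
  80 → van 1  [load 250/280]
  180 → van 4 (new)  [load 180/280]
  150 → van 5 (new)  [load 150/280]
  50 → van 4  [load 230/280]
  200 → van 6 (new)  [load 200/280]
  190 → van 7 (new)  [load 190/280]
7 vans opened.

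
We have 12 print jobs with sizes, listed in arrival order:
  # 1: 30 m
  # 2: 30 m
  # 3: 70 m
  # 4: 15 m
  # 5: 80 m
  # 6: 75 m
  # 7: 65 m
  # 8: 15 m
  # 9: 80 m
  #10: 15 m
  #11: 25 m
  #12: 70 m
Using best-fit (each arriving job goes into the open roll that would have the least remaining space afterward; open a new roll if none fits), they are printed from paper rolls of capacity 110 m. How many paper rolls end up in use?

  30 → roll 1 (new)  [load 30/110]
  30 → roll 1  [load 60/110]
  70 → roll 2 (new)  [load 70/110]
  15 → roll 2  [load 85/110]
  80 → roll 3 (new)  [load 80/110]
  75 → roll 4 (new)  [load 75/110]
  65 → roll 5 (new)  [load 65/110]
  15 → roll 2  [load 100/110]
  80 → roll 6 (new)  [load 80/110]
  15 → roll 3  [load 95/110]
  25 → roll 6  [load 105/110]
  70 → roll 7 (new)  [load 70/110]
7 paper rolls opened.

7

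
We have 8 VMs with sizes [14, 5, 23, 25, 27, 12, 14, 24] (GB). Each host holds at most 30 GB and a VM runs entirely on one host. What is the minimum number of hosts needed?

6

Total = 27 + 25 + 24 + 23 + 14 + 14 + 12 + 5 = 144 GB.
Lower bound: ⌈144/30⌉ = 5 hosts.
A packing using 6 hosts:
  host 1: 27 = 27
  host 2: 25 + 5 = 30
  host 3: 24 = 24
  host 4: 23 = 23
  host 5: 14 + 14 = 28
  host 6: 12 = 12
No arrangement into 5 hosts stays within capacity, so 6 is optimal.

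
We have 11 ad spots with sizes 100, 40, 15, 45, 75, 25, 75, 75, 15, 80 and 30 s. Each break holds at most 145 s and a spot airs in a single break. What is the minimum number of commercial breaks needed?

5

Total = 100 + 80 + 75 + 75 + 75 + 45 + 40 + 30 + 25 + 15 + 15 = 575 s.
Lower bound: ⌈575/145⌉ = 4 commercial breaks.
Also, 5 ad spots each exceed 145/2 s, and no two of those can share a break, so at least 5 commercial breaks are needed.
A packing using 5 commercial breaks:
  break 1: 100 + 45 = 145
  break 2: 80 + 40 + 25 = 145
  break 3: 75 + 30 + 15 + 15 = 135
  break 4: 75 = 75
  break 5: 75 = 75
This matches the lower bound, so 5 is optimal.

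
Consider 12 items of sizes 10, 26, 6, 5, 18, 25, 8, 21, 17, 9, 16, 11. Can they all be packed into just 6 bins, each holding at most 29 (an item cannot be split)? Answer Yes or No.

Total = 172; ⌈172/29⌉ = 6.
The bound of 6 does not rule out 6, but exhaustive search shows no assignment into 6 bins of capacity 29 exists — the minimum is 7.

No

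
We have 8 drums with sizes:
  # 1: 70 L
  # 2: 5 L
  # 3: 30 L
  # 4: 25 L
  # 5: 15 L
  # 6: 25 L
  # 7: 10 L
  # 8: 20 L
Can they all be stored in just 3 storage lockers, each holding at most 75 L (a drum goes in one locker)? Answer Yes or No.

A valid assignment using 3 storage lockers:
  locker 1: 70 + 5 = 75
  locker 2: 30 + 25 + 20 = 75
  locker 3: 25 + 15 + 10 = 50
Every load is within 75 L, so 3 storage lockers suffice.

Yes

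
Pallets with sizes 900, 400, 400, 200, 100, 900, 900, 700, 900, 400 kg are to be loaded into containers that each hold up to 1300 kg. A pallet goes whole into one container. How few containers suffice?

5

Total = 900 + 900 + 900 + 900 + 700 + 400 + 400 + 400 + 200 + 100 = 5800 kg.
Lower bound: ⌈5800/1300⌉ = 5 containers.
A packing using 5 containers:
  container 1: 900 + 400 = 1300
  container 2: 900 + 400 = 1300
  container 3: 900 + 400 = 1300
  container 4: 900 + 200 + 100 = 1200
  container 5: 700 = 700
This matches the lower bound, so 5 is optimal.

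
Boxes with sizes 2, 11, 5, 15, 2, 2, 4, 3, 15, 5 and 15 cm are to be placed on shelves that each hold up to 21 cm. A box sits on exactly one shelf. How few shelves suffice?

4

Total = 15 + 15 + 15 + 11 + 5 + 5 + 4 + 3 + 2 + 2 + 2 = 79 cm.
Lower bound: ⌈79/21⌉ = 4 shelves.
A packing using 4 shelves:
  shelf 1: 15 + 5 = 20
  shelf 2: 15 + 5 = 20
  shelf 3: 15 + 4 + 2 = 21
  shelf 4: 11 + 3 + 2 + 2 = 18
This matches the lower bound, so 4 is optimal.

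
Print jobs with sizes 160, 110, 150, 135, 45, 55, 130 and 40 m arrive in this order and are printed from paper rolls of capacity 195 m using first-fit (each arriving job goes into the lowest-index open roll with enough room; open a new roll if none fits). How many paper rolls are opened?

5

  160 → roll 1 (new)  [load 160/195]
  110 → roll 2 (new)  [load 110/195]
  150 → roll 3 (new)  [load 150/195]
  135 → roll 4 (new)  [load 135/195]
  45 → roll 2  [load 155/195]
  55 → roll 4  [load 190/195]
  130 → roll 5 (new)  [load 130/195]
  40 → roll 2  [load 195/195]
5 paper rolls opened.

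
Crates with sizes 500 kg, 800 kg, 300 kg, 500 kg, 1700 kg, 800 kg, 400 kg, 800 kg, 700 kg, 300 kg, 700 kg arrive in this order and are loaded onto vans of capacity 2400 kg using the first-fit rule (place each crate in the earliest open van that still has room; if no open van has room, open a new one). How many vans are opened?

4

  500 → van 1 (new)  [load 500/2400]
  800 → van 1  [load 1300/2400]
  300 → van 1  [load 1600/2400]
  500 → van 1  [load 2100/2400]
  1700 → van 2 (new)  [load 1700/2400]
  800 → van 3 (new)  [load 800/2400]
  400 → van 2  [load 2100/2400]
  800 → van 3  [load 1600/2400]
  700 → van 3  [load 2300/2400]
  300 → van 1  [load 2400/2400]
  700 → van 4 (new)  [load 700/2400]
4 vans opened.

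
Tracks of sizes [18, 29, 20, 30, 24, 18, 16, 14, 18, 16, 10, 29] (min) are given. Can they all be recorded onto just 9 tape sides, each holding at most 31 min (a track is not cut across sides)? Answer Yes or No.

Total = 242 min; ⌈242/31⌉ = 8.
10 tracks each exceed half the capacity and cannot share a side, forcing at least 10 tape sides.
At least 10 tape sides are required, but only 9 are allowed.

No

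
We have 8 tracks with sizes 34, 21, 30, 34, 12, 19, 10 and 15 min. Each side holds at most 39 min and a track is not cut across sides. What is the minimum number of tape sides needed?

Total = 34 + 34 + 30 + 21 + 19 + 15 + 12 + 10 = 175 min.
Lower bound: ⌈175/39⌉ = 5 tape sides.
A packing using 6 tape sides:
  side 1: 34 = 34
  side 2: 34 = 34
  side 3: 30 = 30
  side 4: 21 + 15 = 36
  side 5: 19 + 12 = 31
  side 6: 10 = 10
No arrangement into 5 tape sides stays within capacity, so 6 is optimal.

6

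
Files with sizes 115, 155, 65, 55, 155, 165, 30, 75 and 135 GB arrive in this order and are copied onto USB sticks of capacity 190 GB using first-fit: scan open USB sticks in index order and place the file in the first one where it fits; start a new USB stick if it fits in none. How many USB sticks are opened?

  115 → USB stick 1 (new)  [load 115/190]
  155 → USB stick 2 (new)  [load 155/190]
  65 → USB stick 1  [load 180/190]
  55 → USB stick 3 (new)  [load 55/190]
  155 → USB stick 4 (new)  [load 155/190]
  165 → USB stick 5 (new)  [load 165/190]
  30 → USB stick 2  [load 185/190]
  75 → USB stick 3  [load 130/190]
  135 → USB stick 6 (new)  [load 135/190]
6 USB sticks opened.

6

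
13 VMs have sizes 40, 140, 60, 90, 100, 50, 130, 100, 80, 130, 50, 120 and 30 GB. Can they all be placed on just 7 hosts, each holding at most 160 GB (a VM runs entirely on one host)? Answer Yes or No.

No

Total = 1120 GB; ⌈1120/160⌉ = 7.
The bound of 7 does not rule out 7, but exhaustive search shows no assignment into 7 hosts of capacity 160 GB exists — the minimum is 8.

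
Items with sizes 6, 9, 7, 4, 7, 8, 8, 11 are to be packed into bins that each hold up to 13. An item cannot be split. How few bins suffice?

Total = 11 + 9 + 8 + 8 + 7 + 7 + 6 + 4 = 60.
Lower bound: ⌈60/13⌉ = 5 bins.
Also, 6 items each exceed 13/2, and no two of those can share a bin, so at least 6 bins are needed.
A packing using 6 bins:
  bin 1: 11 = 11
  bin 2: 9 + 4 = 13
  bin 3: 8 = 8
  bin 4: 8 = 8
  bin 5: 7 + 6 = 13
  bin 6: 7 = 7
This matches the lower bound, so 6 is optimal.

6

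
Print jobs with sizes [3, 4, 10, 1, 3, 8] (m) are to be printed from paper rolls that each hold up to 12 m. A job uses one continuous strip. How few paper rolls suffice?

Total = 10 + 8 + 4 + 3 + 3 + 1 = 29 m.
Lower bound: ⌈29/12⌉ = 3 paper rolls.
A packing using 3 paper rolls:
  roll 1: 10 + 1 = 11
  roll 2: 8 + 4 = 12
  roll 3: 3 + 3 = 6
This matches the lower bound, so 3 is optimal.

3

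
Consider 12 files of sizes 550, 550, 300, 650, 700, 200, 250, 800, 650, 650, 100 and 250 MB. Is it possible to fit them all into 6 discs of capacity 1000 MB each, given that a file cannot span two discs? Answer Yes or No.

No

Total = 5650 MB; ⌈5650/1000⌉ = 6.
7 files each exceed half the capacity and cannot share a disc, forcing at least 7 discs.
At least 7 discs are required, but only 6 are allowed.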